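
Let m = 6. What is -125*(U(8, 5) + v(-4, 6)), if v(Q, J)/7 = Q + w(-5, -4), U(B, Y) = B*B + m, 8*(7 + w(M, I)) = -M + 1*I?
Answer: 6125/8 ≈ 765.63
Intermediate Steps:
w(M, I) = -7 - M/8 + I/8 (w(M, I) = -7 + (-M + 1*I)/8 = -7 + (-M + I)/8 = -7 + (I - M)/8 = -7 + (-M/8 + I/8) = -7 - M/8 + I/8)
U(B, Y) = 6 + B**2 (U(B, Y) = B*B + 6 = B**2 + 6 = 6 + B**2)
v(Q, J) = -385/8 + 7*Q (v(Q, J) = 7*(Q + (-7 - 1/8*(-5) + (1/8)*(-4))) = 7*(Q + (-7 + 5/8 - 1/2)) = 7*(Q - 55/8) = 7*(-55/8 + Q) = -385/8 + 7*Q)
-125*(U(8, 5) + v(-4, 6)) = -125*((6 + 8**2) + (-385/8 + 7*(-4))) = -125*((6 + 64) + (-385/8 - 28)) = -125*(70 - 609/8) = -125*(-49/8) = 6125/8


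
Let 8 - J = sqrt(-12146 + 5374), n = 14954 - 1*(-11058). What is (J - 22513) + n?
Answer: 3507 - 2*I*sqrt(1693) ≈ 3507.0 - 82.292*I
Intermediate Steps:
n = 26012 (n = 14954 + 11058 = 26012)
J = 8 - 2*I*sqrt(1693) (J = 8 - sqrt(-12146 + 5374) = 8 - sqrt(-6772) = 8 - 2*I*sqrt(1693) ≈ 8.0 - 82.292*I)
(J - 22513) + n = ((8 - 2*I*sqrt(1693)) - 22513) + 26012 = (-22505 - 2*I*sqrt(1693)) + 26012 = 3507 - 2*I*sqrt(1693)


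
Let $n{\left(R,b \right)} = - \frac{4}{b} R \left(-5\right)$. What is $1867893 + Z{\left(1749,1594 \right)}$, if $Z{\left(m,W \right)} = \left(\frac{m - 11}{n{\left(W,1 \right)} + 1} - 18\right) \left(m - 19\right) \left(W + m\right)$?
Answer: $- \frac{3249242790067}{31881} \approx -1.0192 \cdot 10^{8}$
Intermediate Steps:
$n{\left(R,b \right)} = \frac{20 R}{b}$ ($n{\left(R,b \right)} = - \frac{4 R}{b} \left(-5\right) = \frac{20 R}{b}$)
$Z{\left(m,W \right)} = \left(-19 + m\right) \left(-18 + \frac{-11 + m}{1 + 20 W}\right) \left(W + m\right)$ ($Z{\left(m,W \right)} = \left(\frac{m - 11}{\frac{20 W}{1} + 1} - 18\right) \left(m - 19\right) \left(W + m\right) = \left(\frac{-11 + m}{20 W 1 + 1} - 18\right) \left(-19 + m\right) \left(W + m\right) = \left(\frac{-11 + m}{20 W + 1} - 18\right) \left(-19 + m\right) \left(W + m\right) = \left(\frac{-11 + m}{1 + 20 W} - 18\right) \left(-19 + m\right) \left(W + m\right) = \left(-18 + \frac{-11 + m}{1 + 20 W}\right) \left(-19 + m\right) \left(W + m\right) = \left(-19 + m\right) \left(-18 + \frac{-11 + m}{1 + 20 W}\right) \left(W + m\right)$)
$1867893 + Z{\left(1749,1594 \right)} = 1867893 + \frac{1749^{3} - 48 \cdot 1749^{2} + 551 \cdot 1594 + 551 \cdot 1749 + 6840 \cdot 1594^{2} - 629640 \cdot 1594^{2} - 572246 \cdot 1749^{2} + 6792 \cdot 1594 \cdot 1749}{1 + 20 \cdot 1594} = 1867893 + \frac{5350192749 - 146832048 + 878294 + 963699 + 6840 \cdot 2540836 - 629640 \cdot 2540836 - 572246 \cdot 3059001 + 18935457552}{1 + 31880} = 1867893 + \frac{5350192749 - 146832048 + 878294 + 963699 + 17379318240 - 1599811979040 - 1750501086246 + 18935457552}{31881} = 1867893 + \frac{1}{31881} \left(-3308793086800\right) = 1867893 - \frac{3308793086800}{31881} = - \frac{3249242790067}{31881}$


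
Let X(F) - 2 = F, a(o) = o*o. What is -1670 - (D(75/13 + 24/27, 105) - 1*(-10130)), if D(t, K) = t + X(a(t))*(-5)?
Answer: -158450248/13689 ≈ -11575.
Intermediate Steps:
a(o) = o**2
X(F) = 2 + F
D(t, K) = -10 + t - 5*t**2 (D(t, K) = t + (2 + t**2)*(-5) = t + (-10 - 5*t**2) = -10 + t - 5*t**2)
-1670 - (D(75/13 + 24/27, 105) - 1*(-10130)) = -1670 - ((-10 + (75/13 + 24/27) - 5*(75/13 + 24/27)**2) - 1*(-10130)) = -1670 - ((-10 + (75*(1/13) + 24*(1/27)) - 5*(75*(1/13) + 24*(1/27))**2) + 10130) = -1670 - ((-10 + (75/13 + 8/9) - 5*(75/13 + 8/9)**2) + 10130) = -1670 - ((-10 + 779/117 - 5*(779/117)**2) + 10130) = -1670 - ((-10 + 779/117 - 5*606841/13689) + 10130) = -1670 - ((-10 + 779/117 - 3034205/13689) + 10130) = -1670 - (-3079952/13689 + 10130) = -1670 - 1*135589618/13689 = -1670 - 135589618/13689 = -158450248/13689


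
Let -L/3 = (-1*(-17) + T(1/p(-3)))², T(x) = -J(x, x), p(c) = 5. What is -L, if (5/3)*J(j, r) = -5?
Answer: 1200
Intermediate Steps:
J(j, r) = -3 (J(j, r) = (⅗)*(-5) = -3)
T(x) = 3 (T(x) = -1*(-3) = 3)
L = -1200 (L = -3*(-1*(-17) + 3)² = -3*(17 + 3)² = -3*20² = -3*400 = -1200)
-L = -1*(-1200) = 1200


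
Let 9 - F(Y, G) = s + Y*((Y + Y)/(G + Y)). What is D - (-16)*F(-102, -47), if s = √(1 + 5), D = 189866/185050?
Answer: 32803524617/13786225 - 16*√6 ≈ 2340.3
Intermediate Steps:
D = 94933/92525 (D = 189866*(1/185050) = 94933/92525 ≈ 1.0260)
s = √6 ≈ 2.4495
F(Y, G) = 9 - √6 - 2*Y²/(G + Y) (F(Y, G) = 9 - (√6 + Y*((Y + Y)/(G + Y))) = 9 - (√6 + Y*((2*Y)/(G + Y))) = 9 - (√6 + Y*(2*Y/(G + Y))) = 9 - (√6 + 2*Y²/(G + Y)) = 9 + (-√6 - 2*Y²/(G + Y)) = 9 - √6 - 2*Y²/(G + Y))
D - (-16)*F(-102, -47) = 94933/92525 - (-16)*(-2*(-102)² + 9*(-47) + 9*(-102) - 1*(-47)*√6 - 1*(-102)*√6)/(-47 - 102) = 94933/92525 - (-16)*(-2*10404 - 423 - 918 + 47*√6 + 102*√6)/(-149) = 94933/92525 - (-16)*(-(-20808 - 423 - 918 + 47*√6 + 102*√6)/149) = 94933/92525 - (-16)*(-(-22149 + 149*√6)/149) = 94933/92525 - (-16)*(22149/149 - √6) = 94933/92525 - (-354384/149 + 16*√6) = 94933/92525 + (354384/149 - 16*√6) = 32803524617/13786225 - 16*√6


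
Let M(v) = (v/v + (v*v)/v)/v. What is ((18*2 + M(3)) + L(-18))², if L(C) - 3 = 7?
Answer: 20164/9 ≈ 2240.4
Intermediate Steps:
L(C) = 10 (L(C) = 3 + 7 = 10)
M(v) = (1 + v)/v (M(v) = (1 + v²/v)/v = (1 + v)/v)
((18*2 + M(3)) + L(-18))² = ((18*2 + (1 + 3)/3) + 10)² = ((36 + (⅓)*4) + 10)² = ((36 + 4/3) + 10)² = (112/3 + 10)² = (142/3)² = 20164/9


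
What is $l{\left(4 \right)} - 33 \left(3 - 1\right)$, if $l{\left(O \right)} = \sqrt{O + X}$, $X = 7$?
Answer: $-66 + \sqrt{11} \approx -62.683$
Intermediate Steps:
$l{\left(O \right)} = \sqrt{7 + O}$ ($l{\left(O \right)} = \sqrt{O + 7} = \sqrt{7 + O}$)
$l{\left(4 \right)} - 33 \left(3 - 1\right) = \sqrt{7 + 4} - 33 \left(3 - 1\right) = \sqrt{11} - 66 = -66 + \sqrt{11}$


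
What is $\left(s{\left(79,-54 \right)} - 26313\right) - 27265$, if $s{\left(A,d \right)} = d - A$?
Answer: $-53711$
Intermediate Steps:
$\left(s{\left(79,-54 \right)} - 26313\right) - 27265 = \left(\left(-54 - 79\right) - 26313\right) - 27265 = \left(-133 - 26313\right) - 27265 = -26446 - 27265 = -53711$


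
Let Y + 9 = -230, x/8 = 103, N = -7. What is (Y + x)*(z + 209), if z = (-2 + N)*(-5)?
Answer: 148590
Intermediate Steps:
x = 824 (x = 8*103 = 824)
Y = -239 (Y = -9 - 230 = -239)
z = 45 (z = (-2 - 7)*(-5) = -9*(-5) = 45)
(Y + x)*(z + 209) = (-239 + 824)*(45 + 209) = 585*254 = 148590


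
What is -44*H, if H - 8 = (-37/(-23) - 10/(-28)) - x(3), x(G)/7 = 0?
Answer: -70598/161 ≈ -438.50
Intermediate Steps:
x(G) = 0 (x(G) = 7*0 = 0)
H = 3209/322 (H = 8 + ((-37/(-23) - 10/(-28)) - 1*0) = 8 + ((-37*(-1/23) - 10*(-1/28)) + 0) = 8 + ((37/23 + 5/14) + 0) = 8 + (633/322 + 0) = 8 + 633/322 = 3209/322 ≈ 9.9658)
-44*H = -44*3209/322 = -70598/161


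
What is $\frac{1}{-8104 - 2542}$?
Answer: $- \frac{1}{10646} \approx -9.3932 \cdot 10^{-5}$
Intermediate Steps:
$\frac{1}{-8104 - 2542} = \frac{1}{-10646} = - \frac{1}{10646}$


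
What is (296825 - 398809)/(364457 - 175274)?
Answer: -101984/189183 ≈ -0.53908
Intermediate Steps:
(296825 - 398809)/(364457 - 175274) = -101984/189183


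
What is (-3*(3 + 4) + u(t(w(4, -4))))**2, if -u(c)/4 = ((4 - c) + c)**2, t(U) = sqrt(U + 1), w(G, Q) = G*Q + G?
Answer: 7225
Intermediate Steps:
w(G, Q) = G + G*Q
t(U) = sqrt(1 + U)
u(c) = -64 (u(c) = -4*((4 - c) + c)**2 = -4*4**2 = -4*16 = -64)
(-3*(3 + 4) + u(t(w(4, -4))))**2 = (-3*(3 + 4) - 64)**2 = (-3*7 - 64)**2 = (-21 - 64)**2 = (-85)**2 = 7225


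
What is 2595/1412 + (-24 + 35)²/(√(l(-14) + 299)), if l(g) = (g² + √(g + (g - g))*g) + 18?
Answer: 2595/1412 + 121/√(513 - 14*I*√14) ≈ 7.1594 + 0.27099*I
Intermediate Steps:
l(g) = 18 + g² + g^(3/2) (l(g) = (g² + √(g + 0)*g) + 18 = (g² + √g*g) + 18 = (g² + g^(3/2)) + 18 = 18 + g² + g^(3/2))
2595/1412 + (-24 + 35)²/(√(l(-14) + 299)) = 2595/1412 + (-24 + 35)²/(√((18 + (-14)² + (-14)^(3/2)) + 299)) = 2595*(1/1412) + 11²/(√((18 + 196 - 14*I*√14) + 299)) = 2595/1412 + 121/(√((214 - 14*I*√14) + 299)) = 2595/1412 + 121/(√(513 - 14*I*√14)) = 2595/1412 + 121/√(513 - 14*I*√14)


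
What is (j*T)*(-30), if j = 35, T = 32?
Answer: -33600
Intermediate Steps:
(j*T)*(-30) = (35*32)*(-30) = 1120*(-30) = -33600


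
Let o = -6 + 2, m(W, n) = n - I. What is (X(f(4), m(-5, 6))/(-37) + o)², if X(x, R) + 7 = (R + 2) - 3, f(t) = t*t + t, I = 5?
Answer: 19881/1369 ≈ 14.522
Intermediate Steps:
f(t) = t + t² (f(t) = t² + t = t + t²)
m(W, n) = -5 + n (m(W, n) = n - 1*5 = n - 5 = -5 + n)
X(x, R) = -8 + R (X(x, R) = -7 + ((R + 2) - 3) = -7 + ((2 + R) - 3) = -7 + (-1 + R) = -8 + R)
o = -4
(X(f(4), m(-5, 6))/(-37) + o)² = ((-8 + (-5 + 6))/(-37) - 4)² = ((-8 + 1)*(-1/37) - 4)² = (-7*(-1/37) - 4)² = (7/37 - 4)² = (-141/37)² = 19881/1369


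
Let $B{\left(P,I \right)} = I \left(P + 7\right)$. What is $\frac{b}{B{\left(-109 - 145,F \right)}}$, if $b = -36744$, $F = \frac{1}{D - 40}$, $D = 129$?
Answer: $\frac{3270216}{247} \approx 13240.0$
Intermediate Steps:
$F = \frac{1}{89}$ ($F = \frac{1}{129 - 40} = \frac{1}{89} \approx 0.011236$)
$B{\left(P,I \right)} = I \left(7 + P\right)$
$\frac{b}{B{\left(-109 - 145,F \right)}} = - \frac{36744}{\frac{1}{89} \left(7 - 254\right)} = - \frac{36744}{\frac{1}{89} \left(-247\right)} = - \frac{36744}{- \frac{247}{89}} = \left(-36744\right) \left(- \frac{89}{247}\right) = \frac{3270216}{247}$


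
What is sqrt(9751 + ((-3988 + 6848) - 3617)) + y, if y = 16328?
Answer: 16328 + sqrt(8994) ≈ 16423.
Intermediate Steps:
sqrt(9751 + ((-3988 + 6848) - 3617)) + y = sqrt(9751 + ((-3988 + 6848) - 3617)) + 16328 = sqrt(9751 + (2860 - 3617)) + 16328 = sqrt(9751 - 757) + 16328 = sqrt(8994) + 16328 = 16328 + sqrt(8994)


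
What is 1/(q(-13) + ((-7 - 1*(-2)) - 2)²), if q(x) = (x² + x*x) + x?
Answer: 1/374 ≈ 0.0026738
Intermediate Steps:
q(x) = x + 2*x² (q(x) = (x² + x²) + x = 2*x² + x = x + 2*x²)
1/(q(-13) + ((-7 - 1*(-2)) - 2)²) = 1/(-13*(1 + 2*(-13)) + ((-7 - 1*(-2)) - 2)²) = 1/(-13*(1 - 26) + ((-7 + 2) - 2)²) = 1/(-13*(-25) + (-5 - 2)²) = 1/(325 + (-7)²) = 1/(325 + 49) = 1/374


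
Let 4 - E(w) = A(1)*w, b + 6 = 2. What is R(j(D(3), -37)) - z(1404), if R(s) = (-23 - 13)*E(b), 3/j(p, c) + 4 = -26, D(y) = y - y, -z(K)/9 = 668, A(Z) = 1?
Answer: 5724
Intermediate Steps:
b = -4 (b = -6 + 2 = -4)
z(K) = -6012 (z(K) = -9*668 = -6012)
E(w) = 4 - w
D(y) = 0
j(p, c) = -⅒ (j(p, c) = 3/(-4 - 26) = 3/(-30) = 3*(-1/30) = -⅒)
R(s) = -288 (R(s) = (-23 - 13)*(4 - 1*(-4)) = -36*(4 + 4) = -36*8 = -288)
R(j(D(3), -37)) - z(1404) = -288 - 1*(-6012) = -288 + 6012 = 5724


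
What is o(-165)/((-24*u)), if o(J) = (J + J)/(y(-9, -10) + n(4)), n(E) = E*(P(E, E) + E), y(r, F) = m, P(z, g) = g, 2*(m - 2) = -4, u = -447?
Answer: -55/57216 ≈ -0.00096127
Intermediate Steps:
m = 0 (m = 2 + (1/2)*(-4) = 2 - 2 = 0)
y(r, F) = 0
n(E) = 2*E**2 (n(E) = E*(E + E) = E*(2*E) = 2*E**2)
o(J) = J/16 (o(J) = (J + J)/(0 + 2*4**2) = (2*J)/(0 + 2*16) = (2*J)/(0 + 32) = (2*J)/32 = (2*J)*(1/32) = J/16)
o(-165)/((-24*u)) = ((1/16)*(-165))/((-24*(-447))) = -165/16/10728 = -165/16*1/10728 = -55/57216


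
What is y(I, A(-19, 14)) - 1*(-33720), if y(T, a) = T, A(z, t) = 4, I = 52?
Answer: 33772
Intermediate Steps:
y(I, A(-19, 14)) - 1*(-33720) = 52 - 1*(-33720) = 52 + 33720 = 33772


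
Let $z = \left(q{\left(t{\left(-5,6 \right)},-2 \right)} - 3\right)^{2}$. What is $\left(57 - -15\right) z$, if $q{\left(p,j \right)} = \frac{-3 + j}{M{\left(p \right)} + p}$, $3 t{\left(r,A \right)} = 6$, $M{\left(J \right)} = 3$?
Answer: $1152$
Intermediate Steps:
$t{\left(r,A \right)} = 2$ ($t{\left(r,A \right)} = \frac{1}{3} \cdot 6 = 2$)
$q{\left(p,j \right)} = \frac{-3 + j}{3 + p}$
$z = 16$ ($z = \left(\frac{-3 - 2}{3 + 2} - 3\right)^{2} = \left(\frac{1}{5} \left(-5\right) - 3\right)^{2} = \left(-1 - 3\right)^{2} = \left(-4\right)^{2} = 16$)
$\left(57 - -15\right) z = \left(57 - -15\right) 16 = \left(57 + 15\right) 16 = 72 \cdot 16 = 1152$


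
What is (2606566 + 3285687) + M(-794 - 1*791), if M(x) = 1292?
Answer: 5893545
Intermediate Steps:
(2606566 + 3285687) + M(-794 - 1*791) = (2606566 + 3285687) + 1292 = 5892253 + 1292 = 5893545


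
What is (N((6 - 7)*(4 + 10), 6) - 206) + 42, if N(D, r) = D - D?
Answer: -164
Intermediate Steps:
N(D, r) = 0
(N((6 - 7)*(4 + 10), 6) - 206) + 42 = (0 - 206) + 42 = -206 + 42 = -164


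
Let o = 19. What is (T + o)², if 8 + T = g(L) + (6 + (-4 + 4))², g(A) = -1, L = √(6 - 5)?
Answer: 2116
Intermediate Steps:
L = 1 (L = √1 = 1)
T = 27 (T = -8 + (-1 + (6 + (-4 + 4))²) = -8 + (-1 + (6 + 0)²) = -8 + (-1 + 6²) = -8 + (-1 + 36) = -8 + 35 = 27)
(T + o)² = (27 + 19)² = 46² = 2116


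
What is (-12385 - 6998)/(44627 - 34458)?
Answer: -19383/10169 ≈ -1.9061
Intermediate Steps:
(-12385 - 6998)/(44627 - 34458) = -19383/10169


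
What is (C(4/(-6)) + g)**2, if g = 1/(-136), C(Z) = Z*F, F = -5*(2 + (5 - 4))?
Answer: 1846881/18496 ≈ 99.853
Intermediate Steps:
F = -15 (F = -5*(2 + 1) = -5*3 = -15)
C(Z) = -15*Z (C(Z) = Z*(-15) = -15*Z)
g = -1/136 ≈ -0.0073529
(C(4/(-6)) + g)**2 = (-60/(-6) - 1/136)**2 = (-60*(-1)/6 - 1/136)**2 = (-15*(-2/3) - 1/136)**2 = (10 - 1/136)**2 = (1359/136)**2 = 1846881/18496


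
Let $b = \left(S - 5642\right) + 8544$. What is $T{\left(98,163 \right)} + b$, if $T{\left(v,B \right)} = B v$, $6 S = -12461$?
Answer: $\frac{100795}{6} \approx 16799.0$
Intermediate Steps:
$S = - \frac{12461}{6}$ ($S = \frac{1}{6} \left(-12461\right) = - \frac{12461}{6} \approx -2076.8$)
$b = \frac{4951}{6}$ ($b = \left(- \frac{12461}{6} - 5642\right) + 8544 = - \frac{46313}{6} + 8544 = \frac{4951}{6} \approx 825.17$)
$T{\left(98,163 \right)} + b = 163 \cdot 98 + \frac{4951}{6} = 15974 + \frac{4951}{6} = \frac{100795}{6}$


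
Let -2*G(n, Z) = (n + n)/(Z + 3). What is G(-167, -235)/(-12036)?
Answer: 167/2792352 ≈ 5.9806e-5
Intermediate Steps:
G(n, Z) = -n/(3 + Z) (G(n, Z) = -(n + n)/(2*(Z + 3)) = -2*n/(2*(3 + Z)) = -n/(3 + Z))
G(-167, -235)/(-12036) = -1*(-167)/(3 - 235)/(-12036) = -1*(-167)/(-232)*(-1/12036) = -1*(-167)*(-1/232)*(-1/12036) = -167/232*(-1/12036) = 167/2792352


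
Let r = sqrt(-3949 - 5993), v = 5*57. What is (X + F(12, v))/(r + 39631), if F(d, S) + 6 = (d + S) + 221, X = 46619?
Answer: 1867848661/1570626103 - 47131*I*sqrt(9942)/1570626103 ≈ 1.1892 - 0.0029921*I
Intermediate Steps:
v = 285
F(d, S) = 215 + S + d (F(d, S) = -6 + ((d + S) + 221) = -6 + ((S + d) + 221) = -6 + (221 + S + d) = 215 + S + d)
r = I*sqrt(9942) (r = sqrt(-9942) = I*sqrt(9942) ≈ 99.71*I)
(X + F(12, v))/(r + 39631) = (46619 + (215 + 285 + 12))/(I*sqrt(9942) + 39631) = (46619 + 512)/(39631 + I*sqrt(9942)) = 47131/(39631 + I*sqrt(9942))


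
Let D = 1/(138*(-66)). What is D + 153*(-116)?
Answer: -161648785/9108 ≈ -17748.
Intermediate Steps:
D = -1/9108 (D = (1/138)*(-1/66) = -1/9108 ≈ -0.00010979)
D + 153*(-116) = -1/9108 + 153*(-116) = -1/9108 - 17748 = -161648785/9108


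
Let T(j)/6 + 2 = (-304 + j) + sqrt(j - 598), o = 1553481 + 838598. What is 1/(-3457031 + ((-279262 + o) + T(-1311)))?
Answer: -338479/458272150945 - 3*I*sqrt(1909)/916544301890 ≈ -7.386e-7 - 1.4301e-10*I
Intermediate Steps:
o = 2392079
T(j) = -1836 + 6*j + 6*sqrt(-598 + j) (T(j) = -12 + 6*((-304 + j) + sqrt(j - 598)) = -12 + 6*((-304 + j) + sqrt(-598 + j)) = -12 + 6*(-304 + j + sqrt(-598 + j)) = -12 + (-1824 + 6*j + 6*sqrt(-598 + j)) = -1836 + 6*j + 6*sqrt(-598 + j))
1/(-3457031 + ((-279262 + o) + T(-1311))) = 1/(-3457031 + ((-279262 + 2392079) + (-1836 + 6*(-1311) + 6*sqrt(-598 - 1311)))) = 1/(-3457031 + (2112817 + (-1836 - 7866 + 6*sqrt(-1909)))) = 1/(-3457031 + (2112817 + (-1836 - 7866 + 6*(I*sqrt(1909))))) = 1/(-3457031 + (2112817 + (-1836 - 7866 + 6*I*sqrt(1909)))) = 1/(-3457031 + (2112817 + (-9702 + 6*I*sqrt(1909)))) = 1/(-3457031 + (2103115 + 6*I*sqrt(1909))) = 1/(-1353916 + 6*I*sqrt(1909))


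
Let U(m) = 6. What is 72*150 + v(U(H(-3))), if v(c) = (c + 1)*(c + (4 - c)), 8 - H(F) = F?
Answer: 10828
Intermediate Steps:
H(F) = 8 - F
v(c) = 4 + 4*c (v(c) = (1 + c)*4 = 4 + 4*c)
72*150 + v(U(H(-3))) = 72*150 + (4 + 4*6) = 10800 + (4 + 24) = 10800 + 28 = 10828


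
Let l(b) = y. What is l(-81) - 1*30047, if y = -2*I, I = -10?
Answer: -30027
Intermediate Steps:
y = 20 (y = -2*(-10) = 20)
l(b) = 20
l(-81) - 1*30047 = 20 - 1*30047 = 20 - 30047 = -30027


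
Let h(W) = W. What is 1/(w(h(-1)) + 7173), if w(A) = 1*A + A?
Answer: 1/7171 ≈ 0.00013945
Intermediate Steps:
w(A) = 2*A (w(A) = A + A = 2*A)
1/(w(h(-1)) + 7173) = 1/(2*(-1) + 7173) = 1/(-2 + 7173) = 1/7171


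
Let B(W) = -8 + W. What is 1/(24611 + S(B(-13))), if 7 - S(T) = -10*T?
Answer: 1/24408 ≈ 4.0970e-5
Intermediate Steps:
S(T) = 7 + 10*T (S(T) = 7 - (-10)*T = 7 + 10*T)
1/(24611 + S(B(-13))) = 1/(24611 + (7 + 10*(-8 - 13))) = 1/(24611 + (7 + 10*(-21))) = 1/(24611 + (7 - 210)) = 1/(24611 - 203) = 1/24408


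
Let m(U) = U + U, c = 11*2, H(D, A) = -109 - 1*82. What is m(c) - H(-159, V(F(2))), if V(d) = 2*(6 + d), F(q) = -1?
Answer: 235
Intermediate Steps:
V(d) = 12 + 2*d
H(D, A) = -191 (H(D, A) = -109 - 82 = -191)
c = 22
m(U) = 2*U
m(c) - H(-159, V(F(2))) = 2*22 - 1*(-191) = 44 + 191 = 235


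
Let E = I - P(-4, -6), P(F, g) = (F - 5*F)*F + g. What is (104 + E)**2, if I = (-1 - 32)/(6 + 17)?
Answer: 15752961/529 ≈ 29779.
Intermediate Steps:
P(F, g) = g - 4*F**2 (P(F, g) = (-4*F)*F + g = -4*F**2 + g = g - 4*F**2)
I = -33/23 ≈ -1.4348
E = 1577/23 (E = -33/23 - (-6 - 4*(-4)**2) = -33/23 - (-6 - 4*16) = -33/23 - (-6 - 64) = -33/23 - 1*(-70) = -33/23 + 70 = 1577/23 ≈ 68.565)
(104 + E)**2 = (104 + 1577/23)**2 = (3969/23)**2 = 15752961/529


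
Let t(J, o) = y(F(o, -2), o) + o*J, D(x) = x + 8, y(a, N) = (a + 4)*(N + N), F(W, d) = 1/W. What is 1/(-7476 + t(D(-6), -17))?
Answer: -1/7644 ≈ -0.00013082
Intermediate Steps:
y(a, N) = 2*N*(4 + a) (y(a, N) = (4 + a)*(2*N) = 2*N*(4 + a))
D(x) = 8 + x
t(J, o) = J*o + 2*o*(4 + 1/o) (t(J, o) = 2*o*(4 + 1/o) + o*J = 2*o*(4 + 1/o) + J*o = J*o + 2*o*(4 + 1/o))
1/(-7476 + t(D(-6), -17)) = 1/(-7476 + (2 + 8*(-17) + (8 - 6)*(-17))) = 1/(-7476 + (2 - 136 + 2*(-17))) = 1/(-7476 + (2 - 136 - 34)) = 1/(-7476 - 168) = 1/(-7644) = -1/7644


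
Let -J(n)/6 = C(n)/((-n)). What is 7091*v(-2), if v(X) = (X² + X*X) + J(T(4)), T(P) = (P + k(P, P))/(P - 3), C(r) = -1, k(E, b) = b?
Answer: 205639/4 ≈ 51410.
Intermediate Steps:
T(P) = 2*P/(-3 + P) (T(P) = (P + P)/(P - 3) = (2*P)/(-3 + P) = 2*P/(-3 + P))
J(n) = -6/n (J(n) = -(-6)/((-n)) = -(-6)*(-1/n) = -6/n)
v(X) = -¾ + 2*X² (v(X) = (X² + X*X) - 6/(2*4/(-3 + 4)) = (X² + X²) - 6/(2*4/1) = 2*X² - 6/(2*4*1) = 2*X² - 6/8 = 2*X² - 6*⅛ = 2*X² - ¾ = -¾ + 2*X²)
7091*v(-2) = 7091*(-¾ + 2*(-2)²) = 7091*(-¾ + 2*4) = 7091*(-¾ + 8) = 7091*(29/4) = 205639/4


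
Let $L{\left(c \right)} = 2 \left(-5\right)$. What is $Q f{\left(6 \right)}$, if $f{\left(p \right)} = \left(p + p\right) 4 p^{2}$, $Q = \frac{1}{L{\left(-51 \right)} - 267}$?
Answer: $- \frac{1728}{277} \approx -6.2383$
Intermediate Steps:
$L{\left(c \right)} = -10$
$Q = - \frac{1}{277}$ ($Q = \frac{1}{-10 - 267} = \frac{1}{-277} = - \frac{1}{277} \approx -0.0036101$)
$f{\left(p \right)} = 8 p^{3}$ ($f{\left(p \right)} = 2 p 4 p^{2} = 8 p p^{2} = 8 p^{3}$)
$Q f{\left(6 \right)} = - \frac{8 \cdot 6^{3}}{277} = - \frac{8 \cdot 216}{277} = \left(- \frac{1}{277}\right) 1728 = - \frac{1728}{277}$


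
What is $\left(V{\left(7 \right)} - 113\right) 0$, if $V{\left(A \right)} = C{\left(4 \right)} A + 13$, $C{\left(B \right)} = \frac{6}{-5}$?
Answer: $0$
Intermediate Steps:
$C{\left(B \right)} = - \frac{6}{5}$ ($C{\left(B \right)} = 6 \left(- \frac{1}{5}\right) = - \frac{6}{5}$)
$V{\left(A \right)} = 13 - \frac{6 A}{5}$ ($V{\left(A \right)} = - \frac{6 A}{5} + 13 = 13 - \frac{6 A}{5}$)
$\left(V{\left(7 \right)} - 113\right) 0 = \left(\left(13 - \frac{42}{5}\right) - 113\right) 0 = \left(\frac{23}{5} - 113\right) 0 = \left(- \frac{542}{5}\right) 0 = 0$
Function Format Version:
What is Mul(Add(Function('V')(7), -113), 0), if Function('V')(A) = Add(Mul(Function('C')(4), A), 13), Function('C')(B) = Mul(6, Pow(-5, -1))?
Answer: 0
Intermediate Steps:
Function('C')(B) = Rational(-6, 5) (Function('C')(B) = Mul(6, Rational(-1, 5)) = Rational(-6, 5))
Function('V')(A) = Add(13, Mul(Rational(-6, 5), A)) (Function('V')(A) = Add(Mul(Rational(-6, 5), A), 13) = Add(13, Mul(Rational(-6, 5), A)))
Mul(Add(Function('V')(7), -113), 0) = Mul(Add(Add(13, Mul(Rational(-6, 5), 7)), -113), 0) = Mul(Add(Add(13, Rational(-42, 5)), -113), 0) = Mul(Add(Rational(23, 5), -113), 0) = Mul(Rational(-542, 5), 0) = 0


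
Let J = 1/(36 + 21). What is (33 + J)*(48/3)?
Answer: 30112/57 ≈ 528.28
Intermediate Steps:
J = 1/57 ≈ 0.017544
(33 + J)*(48/3) = (33 + 1/57)*(48/3) = 1882*(48*(1/3))/57 = (1882/57)*16 = 30112/57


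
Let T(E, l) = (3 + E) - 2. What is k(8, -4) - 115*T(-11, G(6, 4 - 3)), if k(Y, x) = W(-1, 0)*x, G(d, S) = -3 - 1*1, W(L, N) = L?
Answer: 1154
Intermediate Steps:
G(d, S) = -4 (G(d, S) = -3 - 1 = -4)
T(E, l) = 1 + E
k(Y, x) = -x
k(8, -4) - 115*T(-11, G(6, 4 - 3)) = -1*(-4) - 115*(1 - 11) = 4 - 115*(-10) = 4 + 1150 = 1154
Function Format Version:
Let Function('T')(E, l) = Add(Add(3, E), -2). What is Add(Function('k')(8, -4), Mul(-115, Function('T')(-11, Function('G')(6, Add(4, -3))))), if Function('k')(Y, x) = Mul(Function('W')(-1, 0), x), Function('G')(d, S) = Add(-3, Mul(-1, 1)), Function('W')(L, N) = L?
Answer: 1154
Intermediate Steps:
Function('G')(d, S) = -4 (Function('G')(d, S) = Add(-3, -1) = -4)
Function('T')(E, l) = Add(1, E)
Function('k')(Y, x) = Mul(-1, x)
Add(Function('k')(8, -4), Mul(-115, Function('T')(-11, Function('G')(6, Add(4, -3))))) = Add(Mul(-1, -4), Mul(-115, Add(1, -11))) = Add(4, Mul(-115, -10)) = Add(4, 1150) = 1154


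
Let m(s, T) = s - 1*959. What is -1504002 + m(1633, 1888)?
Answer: -1503328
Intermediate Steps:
m(s, T) = -959 + s (m(s, T) = s - 959 = -959 + s)
-1504002 + m(1633, 1888) = -1504002 + (-959 + 1633) = -1504002 + 674 = -1503328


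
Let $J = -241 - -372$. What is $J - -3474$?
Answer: $3605$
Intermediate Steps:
$J = 131$ ($J = -241 + 372 = 131$)
$J - -3474 = 131 - -3474 = 131 + 3474 = 3605$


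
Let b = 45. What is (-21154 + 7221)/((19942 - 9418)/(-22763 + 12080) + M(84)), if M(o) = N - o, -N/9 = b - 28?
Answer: 49615413/847465 ≈ 58.546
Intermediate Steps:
N = -153 (N = -9*(45 - 28) = -9*17 = -153)
M(o) = -153 - o
(-21154 + 7221)/((19942 - 9418)/(-22763 + 12080) + M(84)) = (-21154 + 7221)/((19942 - 9418)/(-22763 + 12080) + (-153 - 1*84)) = -13933/(10524/(-10683) + (-153 - 84)) = -13933/(10524*(-1/10683) - 237) = -13933/(-3508/3561 - 237) = -13933/(-847465/3561) = -13933*(-3561/847465) = 49615413/847465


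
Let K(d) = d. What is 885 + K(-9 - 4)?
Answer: 872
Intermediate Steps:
885 + K(-9 - 4) = 885 + (-9 - 4) = 885 - 13 = 872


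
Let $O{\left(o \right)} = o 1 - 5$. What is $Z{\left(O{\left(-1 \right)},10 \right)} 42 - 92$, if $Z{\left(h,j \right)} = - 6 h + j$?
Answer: $1840$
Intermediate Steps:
$O{\left(o \right)} = -5 + o$ ($O{\left(o \right)} = o - 5 = -5 + o$)
$Z{\left(h,j \right)} = j - 6 h$
$Z{\left(O{\left(-1 \right)},10 \right)} 42 - 92 = \left(10 - 6 \left(-5 - 1\right)\right) 42 - 92 = \left(10 - -36\right) 42 - 92 = \left(10 + 36\right) 42 - 92 = 46 \cdot 42 - 92 = 1932 - 92 = 1840$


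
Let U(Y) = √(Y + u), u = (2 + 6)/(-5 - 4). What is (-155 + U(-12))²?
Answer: 216109/9 - 620*I*√29/3 ≈ 24012.0 - 1112.9*I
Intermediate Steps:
u = -8/9 (u = 8/(-9) = 8*(-⅑) = -8/9 ≈ -0.88889)
U(Y) = √(-8/9 + Y) (U(Y) = √(Y - 8/9) = √(-8/9 + Y))
(-155 + U(-12))² = (-155 + √(-8 + 9*(-12))/3)² = (-155 + √(-8 - 108)/3)² = (-155 + √(-116)/3)² = (-155 + (2*I*√29)/3)² = (-155 + 2*I*√29/3)²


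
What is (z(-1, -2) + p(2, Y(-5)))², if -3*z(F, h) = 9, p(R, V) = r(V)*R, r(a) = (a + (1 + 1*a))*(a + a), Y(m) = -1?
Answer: 1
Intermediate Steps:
r(a) = 2*a*(1 + 2*a) (r(a) = (a + (1 + a))*(2*a) = (1 + 2*a)*(2*a) = 2*a*(1 + 2*a))
p(R, V) = 2*R*V*(1 + 2*V) (p(R, V) = (2*V*(1 + 2*V))*R = 2*R*V*(1 + 2*V))
z(F, h) = -3 (z(F, h) = -⅓*9 = -3)
(z(-1, -2) + p(2, Y(-5)))² = (-3 + 2*2*(-1)*(1 + 2*(-1)))² = (-3 + 2*2*(-1)*(1 - 2))² = (-3 + 2*2*(-1)*(-1))² = (-3 + 4)² = 1² = 1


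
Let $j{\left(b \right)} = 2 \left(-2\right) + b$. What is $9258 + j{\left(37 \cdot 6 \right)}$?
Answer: $9476$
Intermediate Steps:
$j{\left(b \right)} = -4 + b$
$9258 + j{\left(37 \cdot 6 \right)} = 9258 + \left(-4 + 37 \cdot 6\right) = 9258 + \left(-4 + 222\right) = 9258 + 218 = 9476$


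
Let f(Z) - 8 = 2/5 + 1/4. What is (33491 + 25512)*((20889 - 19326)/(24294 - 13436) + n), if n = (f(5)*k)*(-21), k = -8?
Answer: 4655457243129/54290 ≈ 8.5752e+7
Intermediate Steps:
f(Z) = 173/20 (f(Z) = 8 + (2/5 + 1/4) = 8 + (2*(⅕) + 1*(¼)) = 8 + (⅖ + ¼) = 8 + 13/20 = 173/20)
n = 7266/5 (n = ((173/20)*(-8))*(-21) = -346/5*(-21) = 7266/5 ≈ 1453.2)
(33491 + 25512)*((20889 - 19326)/(24294 - 13436) + n) = (33491 + 25512)*((20889 - 19326)/(24294 - 13436) + 7266/5) = 59003*(1563/10858 + 7266/5) = 59003*(78902043/54290) = 4655457243129/54290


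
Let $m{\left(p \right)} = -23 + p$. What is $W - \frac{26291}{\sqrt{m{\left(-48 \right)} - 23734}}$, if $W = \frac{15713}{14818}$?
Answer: $\frac{15713}{14818} + \frac{26291 i \sqrt{5}}{345} \approx 1.0604 + 170.4 i$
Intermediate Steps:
$W = \frac{15713}{14818}$ ($W = 15713 \cdot \frac{1}{14818} = \frac{15713}{14818} \approx 1.0604$)
$W - \frac{26291}{\sqrt{m{\left(-48 \right)} - 23734}} = \frac{15713}{14818} - \frac{26291}{\sqrt{\left(-23 - 48\right) - 23734}} = \frac{15713}{14818} - \frac{26291}{\sqrt{-71 - 23734}} = \frac{15713}{14818} - \frac{26291}{\sqrt{-23805}} = \frac{15713}{14818} - \frac{26291}{69 i \sqrt{5}} = \frac{15713}{14818} - 26291 \left(- \frac{i \sqrt{5}}{345}\right) = \frac{15713}{14818} + \frac{26291 i \sqrt{5}}{345}$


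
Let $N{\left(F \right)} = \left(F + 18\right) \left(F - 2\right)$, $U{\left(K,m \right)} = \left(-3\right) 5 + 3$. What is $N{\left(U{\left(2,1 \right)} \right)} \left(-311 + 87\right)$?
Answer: $18816$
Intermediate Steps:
$U{\left(K,m \right)} = -12$ ($U{\left(K,m \right)} = -15 + 3 = -12$)
$N{\left(F \right)} = \left(-2 + F\right) \left(18 + F\right)$ ($N{\left(F \right)} = \left(18 + F\right) \left(-2 + F\right) = \left(-2 + F\right) \left(18 + F\right)$)
$N{\left(U{\left(2,1 \right)} \right)} \left(-311 + 87\right) = \left(-36 + \left(-12\right)^{2} + 16 \left(-12\right)\right) \left(-311 + 87\right) = \left(-36 + 144 - 192\right) \left(-224\right) = \left(-84\right) \left(-224\right) = 18816$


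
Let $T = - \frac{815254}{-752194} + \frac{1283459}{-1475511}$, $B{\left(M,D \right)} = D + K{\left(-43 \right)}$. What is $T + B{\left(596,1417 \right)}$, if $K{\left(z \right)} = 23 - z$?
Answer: $\frac{823087744463735}{554935260567} \approx 1483.2$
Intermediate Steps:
$B{\left(M,D \right)} = 66 + D$ ($B{\left(M,D \right)} = D + \left(23 - -43\right) = D + \left(23 + 43\right) = D + 66 = 66 + D$)
$T = \frac{118753042874}{554935260567}$ ($T = \left(-815254\right) \left(- \frac{1}{752194}\right) + 1283459 \left(- \frac{1}{1475511}\right) = \frac{407627}{376097} - \frac{1283459}{1475511} = \frac{118753042874}{554935260567} \approx 0.21399$)
$T + B{\left(596,1417 \right)} = \frac{118753042874}{554935260567} + \left(66 + 1417\right) = \frac{118753042874}{554935260567} + 1483 = \frac{823087744463735}{554935260567}$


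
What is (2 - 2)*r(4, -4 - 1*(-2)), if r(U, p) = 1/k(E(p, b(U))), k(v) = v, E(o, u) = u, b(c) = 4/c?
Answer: 0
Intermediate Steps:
r(U, p) = U/4 (r(U, p) = 1/(4/U) = U/4)
(2 - 2)*r(4, -4 - 1*(-2)) = (2 - 2)*((1/4)*4) = 0*1 = 0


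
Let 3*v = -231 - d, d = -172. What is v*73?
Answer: -4307/3 ≈ -1435.7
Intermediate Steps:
v = -59/3 (v = (-231 - 1*(-172))/3 = (-231 + 172)/3 = (⅓)*(-59) = -59/3 ≈ -19.667)
v*73 = -59/3*73 = -4307/3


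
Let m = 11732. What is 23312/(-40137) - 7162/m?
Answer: -280478789/235443642 ≈ -1.1913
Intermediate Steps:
23312/(-40137) - 7162/m = 23312/(-40137) - 7162/11732 = 23312*(-1/40137) - 7162*1/11732 = -23312/40137 - 3581/5866 = -280478789/235443642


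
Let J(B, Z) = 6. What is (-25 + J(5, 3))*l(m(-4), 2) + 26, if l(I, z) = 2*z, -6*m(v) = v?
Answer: -50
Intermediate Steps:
m(v) = -v/6
(-25 + J(5, 3))*l(m(-4), 2) + 26 = (-25 + 6)*(2*2) + 26 = -19*4 + 26 = -76 + 26 = -50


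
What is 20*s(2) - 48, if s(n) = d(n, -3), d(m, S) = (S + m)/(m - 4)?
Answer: -38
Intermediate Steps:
d(m, S) = (S + m)/(-4 + m)
s(n) = (-3 + n)/(-4 + n)
20*s(2) - 48 = 20*((-3 + 2)/(-4 + 2)) - 48 = 20*(-1/(-2)) - 48 = 20*(-½*(-1)) - 48 = 20*(½) - 48 = 10 - 48 = -38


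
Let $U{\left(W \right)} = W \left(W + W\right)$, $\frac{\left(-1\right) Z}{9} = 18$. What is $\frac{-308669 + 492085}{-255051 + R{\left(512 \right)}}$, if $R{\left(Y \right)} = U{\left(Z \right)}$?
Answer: $- \frac{183416}{202563} \approx -0.90548$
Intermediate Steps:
$Z = -162$ ($Z = \left(-9\right) 18 = -162$)
$U{\left(W \right)} = 2 W^{2}$ ($U{\left(W \right)} = W 2 W = 2 W^{2}$)
$R{\left(Y \right)} = 52488$ ($R{\left(Y \right)} = 2 \left(-162\right)^{2} = 2 \cdot 26244 = 52488$)
$\frac{-308669 + 492085}{-255051 + R{\left(512 \right)}} = \frac{-308669 + 492085}{-255051 + 52488} = \frac{183416}{-202563} = 183416 \left(- \frac{1}{202563}\right) = - \frac{183416}{202563}$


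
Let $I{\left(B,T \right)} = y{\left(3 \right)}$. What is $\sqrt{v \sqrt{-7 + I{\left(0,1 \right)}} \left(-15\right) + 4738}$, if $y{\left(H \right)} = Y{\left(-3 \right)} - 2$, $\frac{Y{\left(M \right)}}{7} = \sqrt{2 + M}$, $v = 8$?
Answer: $\sqrt{4738 - 120 \sqrt{-9 + 7 i}} \approx 67.93 - 2.821 i$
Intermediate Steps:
$Y{\left(M \right)} = 7 \sqrt{2 + M}$
$y{\left(H \right)} = -2 + 7 i$ ($y{\left(H \right)} = 7 \sqrt{2 - 3} - 2 = 7 \sqrt{-1} - 2 = 7 i - 2 = -2 + 7 i$)
$I{\left(B,T \right)} = -2 + 7 i$
$\sqrt{v \sqrt{-7 + I{\left(0,1 \right)}} \left(-15\right) + 4738} = \sqrt{8 \sqrt{-7 - \left(2 - 7 i\right)} \left(-15\right) + 4738} = \sqrt{8 \sqrt{-9 + 7 i} \left(-15\right) + 4738} = \sqrt{- 120 \sqrt{-9 + 7 i} + 4738} = \sqrt{4738 - 120 \sqrt{-9 + 7 i}}$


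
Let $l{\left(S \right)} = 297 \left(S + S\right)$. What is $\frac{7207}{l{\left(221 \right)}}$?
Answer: $\frac{7207}{131274} \approx 0.0549$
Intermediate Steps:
$l{\left(S \right)} = 594 S$ ($l{\left(S \right)} = 297 \cdot 2 S = 594 S$)
$\frac{7207}{l{\left(221 \right)}} = \frac{7207}{594 \cdot 221} = \frac{7207}{131274}$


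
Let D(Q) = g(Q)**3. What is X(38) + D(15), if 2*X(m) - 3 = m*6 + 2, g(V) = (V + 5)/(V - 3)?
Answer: 6541/54 ≈ 121.13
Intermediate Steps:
g(V) = (5 + V)/(-3 + V)
X(m) = 5/2 + 3*m (X(m) = 3/2 + (m*6 + 2)/2 = 3/2 + (6*m + 2)/2 = 3/2 + (2 + 6*m)/2 = 3/2 + (1 + 3*m) = 5/2 + 3*m)
D(Q) = (5 + Q)**3/(-3 + Q)**3 (D(Q) = ((5 + Q)/(-3 + Q))**3 = (5 + Q)**3/(-3 + Q)**3)
X(38) + D(15) = (5/2 + 3*38) + (5 + 15)**3/(-3 + 15)**3 = (5/2 + 114) + 20**3/12**3 = 233/2 + (1/1728)*8000 = 233/2 + 125/27 = 6541/54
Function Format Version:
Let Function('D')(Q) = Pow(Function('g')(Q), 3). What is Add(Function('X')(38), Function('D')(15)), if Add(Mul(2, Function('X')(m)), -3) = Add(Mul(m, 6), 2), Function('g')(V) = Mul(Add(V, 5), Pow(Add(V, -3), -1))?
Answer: Rational(6541, 54) ≈ 121.13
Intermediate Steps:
Function('g')(V) = Mul(Pow(Add(-3, V), -1), Add(5, V)) (Function('g')(V) = Mul(Add(5, V), Pow(Add(-3, V), -1)) = Mul(Pow(Add(-3, V), -1), Add(5, V)))
Function('X')(m) = Add(Rational(5, 2), Mul(3, m)) (Function('X')(m) = Add(Rational(3, 2), Mul(Rational(1, 2), Add(Mul(m, 6), 2))) = Add(Rational(3, 2), Mul(Rational(1, 2), Add(Mul(6, m), 2))) = Add(Rational(3, 2), Mul(Rational(1, 2), Add(2, Mul(6, m)))) = Add(Rational(3, 2), Add(1, Mul(3, m))) = Add(Rational(5, 2), Mul(3, m)))
Function('D')(Q) = Mul(Pow(Add(-3, Q), -3), Pow(Add(5, Q), 3)) (Function('D')(Q) = Pow(Mul(Pow(Add(-3, Q), -1), Add(5, Q)), 3) = Mul(Pow(Add(-3, Q), -3), Pow(Add(5, Q), 3)))
Add(Function('X')(38), Function('D')(15)) = Add(Add(Rational(5, 2), Mul(3, 38)), Mul(Pow(Add(-3, 15), -3), Pow(Add(5, 15), 3))) = Add(Add(Rational(5, 2), 114), Mul(Pow(12, -3), Pow(20, 3))) = Add(Rational(233, 2), Mul(Rational(1, 1728), 8000)) = Add(Rational(233, 2), Rational(125, 27)) = Rational(6541, 54)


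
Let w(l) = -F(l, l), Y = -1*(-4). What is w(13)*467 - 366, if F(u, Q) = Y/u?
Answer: -6626/13 ≈ -509.69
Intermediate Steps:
Y = 4
F(u, Q) = 4/u
w(l) = -4/l
w(13)*467 - 366 = -4/13*467 - 366 = -1868/13 - 366 = -6626/13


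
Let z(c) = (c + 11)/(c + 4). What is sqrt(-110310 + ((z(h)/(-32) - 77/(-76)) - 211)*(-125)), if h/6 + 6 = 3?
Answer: I*sqrt(1942115115)/152 ≈ 289.93*I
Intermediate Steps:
h = -18 (h = -36 + 6*3 = -36 + 18 = -18)
z(c) = (11 + c)/(4 + c)
sqrt(-110310 + ((z(h)/(-32) - 77/(-76)) - 211)*(-125)) = sqrt(-110310 + ((((11 - 18)/(4 - 18))/(-32) - 77/(-76)) - 211)*(-125)) = sqrt(-110310 + (((-7/(-14))*(-1/32) - 77*(-1/76)) - 211)*(-125)) = sqrt(-110310 + ((-1/14*(-7)*(-1/32) + 77/76) - 211)*(-125)) = sqrt(-110310 + (((1/2)*(-1/32) + 77/76) - 211)*(-125)) = sqrt(-110310 + ((-1/64 + 77/76) - 211)*(-125)) = sqrt(-110310 + (1213/1216 - 211)*(-125)) = sqrt(-110310 - 255363/1216*(-125)) = sqrt(-110310 + 31920375/1216) = sqrt(-102216585/1216) = I*sqrt(1942115115)/152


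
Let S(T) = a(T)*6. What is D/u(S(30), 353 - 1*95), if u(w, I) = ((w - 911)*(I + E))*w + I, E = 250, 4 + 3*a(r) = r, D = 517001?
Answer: -517001/22691086 ≈ -0.022784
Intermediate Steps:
a(r) = -4/3 + r/3
S(T) = -8 + 2*T (S(T) = (-4/3 + T/3)*6 = -8 + 2*T)
u(w, I) = I + w*(-911 + w)*(250 + I) (u(w, I) = ((w - 911)*(I + 250))*w + I = ((-911 + w)*(250 + I))*w + I = w*(-911 + w)*(250 + I) + I = I + w*(-911 + w)*(250 + I))
D/u(S(30), 353 - 1*95) = 517001/((353 - 1*95) - 227750*(-8 + 2*30) + 250*(-8 + 2*30)² + (353 - 1*95)*(-8 + 2*30)² - 911*(353 - 1*95)*(-8 + 2*30)) = 517001/((353 - 95) - 227750*(-8 + 60) + 250*(-8 + 60)² + (353 - 95)*(-8 + 60)² - 911*(353 - 95)*(-8 + 60)) = 517001/(258 - 227750*52 + 250*52² + 258*52² - 911*258*52) = 517001/(258 - 11843000 + 250*2704 + 258*2704 - 12221976) = 517001/(258 - 11843000 + 676000 + 697632 - 12221976) = 517001/(-22691086) = 517001*(-1/22691086) = -517001/22691086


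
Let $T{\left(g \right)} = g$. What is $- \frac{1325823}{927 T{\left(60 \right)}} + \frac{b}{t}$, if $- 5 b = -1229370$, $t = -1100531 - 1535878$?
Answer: $- \frac{389898577943}{16293007620} \approx -23.93$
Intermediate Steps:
$t = -2636409$
$b = 245874$ ($b = \left(- \frac{1}{5}\right) \left(-1229370\right) = 245874$)
$- \frac{1325823}{927 T{\left(60 \right)}} + \frac{b}{t} = - \frac{1325823}{927 \cdot 60} + \frac{245874}{-2636409} = - \frac{1325823}{55620} + 245874 \left(- \frac{1}{2636409}\right) = \left(-1325823\right) \frac{1}{55620} - \frac{81958}{878803} = - \frac{441941}{18540} - \frac{81958}{878803} = - \frac{389898577943}{16293007620}$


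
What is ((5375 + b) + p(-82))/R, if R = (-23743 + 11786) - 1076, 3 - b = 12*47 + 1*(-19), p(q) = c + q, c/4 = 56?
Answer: -4975/13033 ≈ -0.38172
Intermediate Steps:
c = 224 (c = 4*56 = 224)
p(q) = 224 + q
b = -542 (b = 3 - (12*47 + 1*(-19)) = 3 - (564 - 19) = 3 - 1*545 = 3 - 545 = -542)
R = -13033 (R = -11957 - 1076 = -13033)
((5375 + b) + p(-82))/R = ((5375 - 542) + (224 - 82))/(-13033) = (4833 + 142)*(-1/13033) = 4975*(-1/13033) = -4975/13033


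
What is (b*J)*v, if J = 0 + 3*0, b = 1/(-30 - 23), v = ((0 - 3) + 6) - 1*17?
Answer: 0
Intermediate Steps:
v = -14 (v = (-3 + 6) - 17 = 3 - 17 = -14)
b = -1/53 (b = 1/(-53) = -1/53 ≈ -0.018868)
J = 0 (J = 0 + 0 = 0)
(b*J)*v = -1/53*0*(-14) = 0*(-14) = 0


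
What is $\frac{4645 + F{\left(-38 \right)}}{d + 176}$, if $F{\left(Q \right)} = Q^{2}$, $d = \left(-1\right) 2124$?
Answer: $- \frac{6089}{1948} \approx -3.1258$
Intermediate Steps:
$d = -2124$
$\frac{4645 + F{\left(-38 \right)}}{d + 176} = \frac{4645 + \left(-38\right)^{2}}{-2124 + 176} = \frac{4645 + 1444}{-1948} = 6089 \left(- \frac{1}{1948}\right) = - \frac{6089}{1948}$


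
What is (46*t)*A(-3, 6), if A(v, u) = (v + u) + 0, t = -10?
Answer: -1380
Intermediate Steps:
A(v, u) = u + v (A(v, u) = (u + v) + 0 = u + v)
(46*t)*A(-3, 6) = (46*(-10))*(6 - 3) = -460*3 = -1380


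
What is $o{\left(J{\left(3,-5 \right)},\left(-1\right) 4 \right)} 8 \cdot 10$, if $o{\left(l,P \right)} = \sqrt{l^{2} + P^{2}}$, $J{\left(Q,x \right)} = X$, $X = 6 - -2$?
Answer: $320 \sqrt{5} \approx 715.54$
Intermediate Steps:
$X = 8$ ($X = 6 + 2 = 8$)
$J{\left(Q,x \right)} = 8$
$o{\left(l,P \right)} = \sqrt{P^{2} + l^{2}}$
$o{\left(J{\left(3,-5 \right)},\left(-1\right) 4 \right)} 8 \cdot 10 = \sqrt{\left(\left(-1\right) 4\right)^{2} + 8^{2}} \cdot 8 \cdot 10 = \sqrt{\left(-4\right)^{2} + 64} \cdot 8 \cdot 10 = \sqrt{16 + 64} \cdot 8 \cdot 10 = \sqrt{80} \cdot 8 \cdot 10 = 4 \sqrt{5} \cdot 8 \cdot 10 = 32 \sqrt{5} \cdot 10 = 320 \sqrt{5}$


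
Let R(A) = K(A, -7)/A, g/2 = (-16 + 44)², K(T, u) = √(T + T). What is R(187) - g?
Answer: -1568 + √374/187 ≈ -1567.9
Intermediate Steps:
K(T, u) = √2*√T (K(T, u) = √(2*T) = √2*√T)
g = 1568 (g = 2*(-16 + 44)² = 2*28² = 2*784 = 1568)
R(A) = √2/√A (R(A) = (√2*√A)/A = √2/√A)
R(187) - g = √2/√187 - 1*1568 = √2*(√187/187) - 1568 = √374/187 - 1568 = -1568 + √374/187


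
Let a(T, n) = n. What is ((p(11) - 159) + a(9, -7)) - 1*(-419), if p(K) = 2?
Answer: 255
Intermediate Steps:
((p(11) - 159) + a(9, -7)) - 1*(-419) = ((2 - 159) - 7) - 1*(-419) = (-157 - 7) + 419 = -164 + 419 = 255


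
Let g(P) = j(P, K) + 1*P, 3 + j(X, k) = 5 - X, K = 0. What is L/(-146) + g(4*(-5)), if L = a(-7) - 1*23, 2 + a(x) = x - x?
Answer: 317/146 ≈ 2.1712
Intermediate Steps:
a(x) = -2 (a(x) = -2 + (x - x) = -2 + 0 = -2)
j(X, k) = 2 - X (j(X, k) = -3 + (5 - X) = 2 - X)
L = -25 (L = -2 - 1*23 = -2 - 23 = -25)
g(P) = 2 (g(P) = (2 - P) + 1*P = (2 - P) + P = 2)
L/(-146) + g(4*(-5)) = -25/(-146) + 2 = -25*(-1/146) + 2 = 25/146 + 2 = 317/146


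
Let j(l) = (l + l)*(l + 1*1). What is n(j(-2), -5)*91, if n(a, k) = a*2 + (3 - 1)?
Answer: 910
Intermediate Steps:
j(l) = 2*l*(1 + l) (j(l) = (2*l)*(l + 1) = (2*l)*(1 + l) = 2*l*(1 + l))
n(a, k) = 2 + 2*a (n(a, k) = 2*a + 2 = 2 + 2*a)
n(j(-2), -5)*91 = (2 + 2*(2*(-2)*(1 - 2)))*91 = (2 + 2*(2*(-2)*(-1)))*91 = (2 + 2*4)*91 = (2 + 8)*91 = 10*91 = 910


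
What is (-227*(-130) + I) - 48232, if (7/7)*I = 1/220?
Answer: -4118839/220 ≈ -18722.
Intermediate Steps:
I = 1/220 ≈ 0.0045455
(-227*(-130) + I) - 48232 = (-227*(-130) + 1/220) - 48232 = (29510 + 1/220) - 48232 = 6492201/220 - 48232 = -4118839/220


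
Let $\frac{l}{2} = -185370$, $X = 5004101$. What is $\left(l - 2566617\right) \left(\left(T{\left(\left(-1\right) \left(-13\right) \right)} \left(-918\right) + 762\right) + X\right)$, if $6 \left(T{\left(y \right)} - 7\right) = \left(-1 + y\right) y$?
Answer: $-14612085074133$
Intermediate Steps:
$l = -370740$ ($l = 2 \left(-185370\right) = -370740$)
$T{\left(y \right)} = 7 + \frac{y \left(-1 + y\right)}{6}$ ($T{\left(y \right)} = 7 + \frac{\left(-1 + y\right) y}{6} = 7 + \frac{y \left(-1 + y\right)}{6}$)
$\left(l - 2566617\right) \left(\left(T{\left(\left(-1\right) \left(-13\right) \right)} \left(-918\right) + 762\right) + X\right) = \left(-370740 - 2566617\right) \left(\left(\left(7 - \frac{\left(-1\right) \left(-13\right)}{6} + \frac{\left(\left(-1\right) \left(-13\right)\right)^{2}}{6}\right) \left(-918\right) + 762\right) + 5004101\right) = - 2937357 \left(\left(\left(7 - \frac{13}{6} + \frac{13^{2}}{6}\right) \left(-918\right) + 762\right) + 5004101\right) = - 2937357 \left(\left(\left(7 - \frac{13}{6} + \frac{1}{6} \cdot 169\right) \left(-918\right) + 762\right) + 5004101\right) = - 2937357 \left(\left(\left(7 - \frac{13}{6} + \frac{169}{6}\right) \left(-918\right) + 762\right) + 5004101\right) = - 2937357 \left(\left(33 \left(-918\right) + 762\right) + 5004101\right) = - 2937357 \left(\left(-30294 + 762\right) + 5004101\right) = - 2937357 \left(-29532 + 5004101\right) = \left(-2937357\right) 4974569 = -14612085074133$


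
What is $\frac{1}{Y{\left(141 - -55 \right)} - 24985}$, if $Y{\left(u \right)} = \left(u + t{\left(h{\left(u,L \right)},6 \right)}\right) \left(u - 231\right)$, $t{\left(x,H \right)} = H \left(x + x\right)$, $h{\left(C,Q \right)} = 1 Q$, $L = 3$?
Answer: $- \frac{1}{33105} \approx -3.0207 \cdot 10^{-5}$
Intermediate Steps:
$h{\left(C,Q \right)} = Q$
$t{\left(x,H \right)} = 2 H x$ ($t{\left(x,H \right)} = H 2 x = 2 H x$)
$Y{\left(u \right)} = \left(-231 + u\right) \left(36 + u\right)$ ($Y{\left(u \right)} = \left(u + 2 \cdot 6 \cdot 3\right) \left(u - 231\right) = \left(u + 36\right) \left(-231 + u\right) = \left(36 + u\right) \left(-231 + u\right) = \left(-231 + u\right) \left(36 + u\right)$)
$\frac{1}{Y{\left(141 - -55 \right)} - 24985} = \frac{1}{\left(-8316 + \left(141 - -55\right)^{2} - 195 \left(141 - -55\right)\right) - 24985} = \frac{1}{\left(-8316 + \left(141 + 55\right)^{2} - 195 \left(141 + 55\right)\right) - 24985} = \frac{1}{\left(-8316 + 196^{2} - 38220\right) - 24985} = \frac{1}{\left(-8316 + 38416 - 38220\right) - 24985} = \frac{1}{-8120 - 24985} = \frac{1}{-33105} = - \frac{1}{33105}$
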